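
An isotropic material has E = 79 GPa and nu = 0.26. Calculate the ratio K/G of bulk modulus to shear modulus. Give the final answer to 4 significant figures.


G = E / (2*(1+nu))
G = 79 / (2*(1+0.26)) = 31.3492 GPa
K = E / (3*(1-2*nu))
K = 79 / (3*(1-2*0.26)) = 54.8611 GPa
K/G = 54.8611 / 31.3492 = 1.75


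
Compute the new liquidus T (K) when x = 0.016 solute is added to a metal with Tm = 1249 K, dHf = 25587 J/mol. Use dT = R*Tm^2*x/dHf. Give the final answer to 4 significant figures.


dT = R*Tm^2*x / dHf
dT = 8.314 * 1249^2 * 0.016 / 25587
dT = 8.11027 K
T_new = 1249 - 8.11027 = 1241 K


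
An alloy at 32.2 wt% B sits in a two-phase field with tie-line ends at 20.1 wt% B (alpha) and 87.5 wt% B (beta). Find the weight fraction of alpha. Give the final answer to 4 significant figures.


f_alpha = (C_beta - C0) / (C_beta - C_alpha)
f_alpha = (87.5 - 32.2) / (87.5 - 20.1)
f_alpha = 0.8205


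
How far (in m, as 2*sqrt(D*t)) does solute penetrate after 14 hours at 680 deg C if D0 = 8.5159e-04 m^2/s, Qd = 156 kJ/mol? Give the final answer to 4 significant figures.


Step 1: D = D0 * exp(-Qd/(R*T))
T = 953.15 K
D = 8.5159e-04 * exp(-156e3 / (8.314 * 953.15)) = 2.40321e-12 m^2/s
Step 2: L = 2*sqrt(D*t)
t = 14 h = 50400 s
L = 2*sqrt(2.40321e-12 * 50400) = 6.961e-04 m


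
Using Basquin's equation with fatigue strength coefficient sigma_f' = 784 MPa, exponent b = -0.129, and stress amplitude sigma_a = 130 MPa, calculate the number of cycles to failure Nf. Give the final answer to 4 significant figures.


sigma_a = sigma_f' * (2*Nf)^b
2*Nf = (sigma_a / sigma_f')^(1/b)
2*Nf = (130 / 784)^(1/-0.129)
2*Nf = 1.12047e+06
Nf = 560200 cycles


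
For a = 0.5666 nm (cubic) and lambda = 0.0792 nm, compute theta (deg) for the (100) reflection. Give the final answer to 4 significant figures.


d = a / sqrt(h^2+k^2+l^2)
d = 0.5666 / sqrt(1) = 0.5666 nm
lambda = 2*d*sin(theta)  =>  sin(theta) = lambda / (2*d)
sin(theta) = 0.0792 / (2 * 0.5666) = 0.0698906
theta = 4.008 deg


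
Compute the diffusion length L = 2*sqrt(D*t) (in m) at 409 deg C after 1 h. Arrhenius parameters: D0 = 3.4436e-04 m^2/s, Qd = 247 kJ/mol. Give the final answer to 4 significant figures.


Step 1: D = D0 * exp(-Qd/(R*T))
T = 682.15 K
D = 3.4436e-04 * exp(-247e3 / (8.314 * 682.15)) = 4.19436e-23 m^2/s
Step 2: L = 2*sqrt(D*t)
t = 1 h = 3600 s
L = 2*sqrt(4.19436e-23 * 3600) = 7.772e-10 m


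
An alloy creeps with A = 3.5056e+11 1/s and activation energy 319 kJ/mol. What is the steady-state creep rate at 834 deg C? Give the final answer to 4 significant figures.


rate = A * exp(-Q / (R*T))
T = 834 + 273.15 = 1107.15 K
rate = 3.5056e+11 * exp(-319e3 / (8.314 * 1107.15))
rate = 3.119e-04 1/s


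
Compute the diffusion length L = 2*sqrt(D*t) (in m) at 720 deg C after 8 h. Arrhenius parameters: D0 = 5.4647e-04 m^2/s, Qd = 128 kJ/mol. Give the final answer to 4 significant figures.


Step 1: D = D0 * exp(-Qd/(R*T))
T = 993.15 K
D = 5.4647e-04 * exp(-128e3 / (8.314 * 993.15)) = 1.01198e-10 m^2/s
Step 2: L = 2*sqrt(D*t)
t = 8 h = 28800 s
L = 2*sqrt(1.01198e-10 * 28800) = 3.414e-03 m


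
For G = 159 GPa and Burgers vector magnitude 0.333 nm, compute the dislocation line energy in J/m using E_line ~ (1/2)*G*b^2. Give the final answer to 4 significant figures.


E = G*b^2/2
b = 0.333 nm = 3.33e-10 m
G = 159 GPa = 1.59e+11 Pa
E = 0.5 * 1.59e+11 * (3.33e-10)^2
E = 8.816e-09 J/m


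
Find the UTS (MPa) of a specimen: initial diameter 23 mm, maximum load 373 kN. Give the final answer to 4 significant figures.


A0 = pi*(d/2)^2 = pi*(23/2)^2 = 415.476 mm^2
UTS = F_max / A0 = 373*1000 / 415.476
UTS = 897.8 MPa


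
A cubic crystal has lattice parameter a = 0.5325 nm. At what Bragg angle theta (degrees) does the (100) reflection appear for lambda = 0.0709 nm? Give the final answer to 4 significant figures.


d = a / sqrt(h^2+k^2+l^2)
d = 0.5325 / sqrt(1) = 0.5325 nm
lambda = 2*d*sin(theta)  =>  sin(theta) = lambda / (2*d)
sin(theta) = 0.0709 / (2 * 0.5325) = 0.0665728
theta = 3.817 deg


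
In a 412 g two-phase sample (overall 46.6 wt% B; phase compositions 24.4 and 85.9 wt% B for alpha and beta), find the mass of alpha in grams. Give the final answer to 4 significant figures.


f_alpha = (C_beta - C0) / (C_beta - C_alpha)
f_alpha = (85.9 - 46.6) / (85.9 - 24.4) = 0.639024
m_alpha = f_alpha * m_total = 0.639024 * 412 = 263.3 g


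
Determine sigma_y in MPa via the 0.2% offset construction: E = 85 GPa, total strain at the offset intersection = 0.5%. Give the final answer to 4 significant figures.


Offset strain = 0.002
Elastic strain at yield = total_strain - offset = 5e-03 - 0.002 = 3e-03
sigma_y = E * elastic_strain = 85000 * 3e-03
sigma_y = 255 MPa


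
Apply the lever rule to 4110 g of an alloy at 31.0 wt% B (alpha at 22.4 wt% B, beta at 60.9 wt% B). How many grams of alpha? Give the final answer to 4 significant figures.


f_alpha = (C_beta - C0) / (C_beta - C_alpha)
f_alpha = (60.9 - 31.0) / (60.9 - 22.4) = 0.776623
m_alpha = f_alpha * m_total = 0.776623 * 4110 = 3192 g


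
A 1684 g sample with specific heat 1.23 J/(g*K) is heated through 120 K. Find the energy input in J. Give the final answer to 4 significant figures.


Q = m * cp * dT
Q = 1684 * 1.23 * 120
Q = 248600 J


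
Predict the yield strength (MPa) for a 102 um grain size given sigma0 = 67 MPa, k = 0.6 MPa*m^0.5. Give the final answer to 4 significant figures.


sigma_y = sigma0 + k / sqrt(d)
d = 102 um = 1.02e-04 m
sigma_y = 67 + 0.6 / sqrt(1.02e-04)
sigma_y = 126.4 MPa


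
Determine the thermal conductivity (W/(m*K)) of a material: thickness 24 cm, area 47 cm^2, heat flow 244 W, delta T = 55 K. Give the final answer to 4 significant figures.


k = Q*L / (A*dT)
L = 0.24 m, A = 4.7e-03 m^2
k = 244 * 0.24 / (4.7e-03 * 55)
k = 226.5 W/(m*K)


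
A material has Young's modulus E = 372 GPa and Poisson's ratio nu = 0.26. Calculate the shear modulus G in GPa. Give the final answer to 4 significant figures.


G = E / (2*(1+nu))
G = 372 / (2*(1+0.26))
G = 147.6 GPa


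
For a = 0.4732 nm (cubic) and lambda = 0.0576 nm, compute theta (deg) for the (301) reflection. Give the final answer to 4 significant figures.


d = a / sqrt(h^2+k^2+l^2)
d = 0.4732 / sqrt(10) = 0.149639 nm
lambda = 2*d*sin(theta)  =>  sin(theta) = lambda / (2*d)
sin(theta) = 0.0576 / (2 * 0.149639) = 0.192463
theta = 11.1 deg


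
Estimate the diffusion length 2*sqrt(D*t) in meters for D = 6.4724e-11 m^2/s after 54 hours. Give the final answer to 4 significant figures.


t = 54 hr = 194400 s
Diffusion length = 2*sqrt(D*t)
= 2*sqrt(6.4724e-11 * 194400)
= 7.094e-03 m


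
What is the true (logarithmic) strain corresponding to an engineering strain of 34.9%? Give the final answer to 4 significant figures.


epsilon_true = ln(1 + epsilon_eng)
epsilon_true = ln(1 + 0.349)
epsilon_true = 0.2994


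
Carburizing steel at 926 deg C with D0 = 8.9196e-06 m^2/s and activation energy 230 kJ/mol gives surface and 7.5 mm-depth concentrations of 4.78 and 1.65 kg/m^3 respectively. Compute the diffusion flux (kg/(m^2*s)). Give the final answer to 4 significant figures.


Step 1: D = D0 * exp(-Qd/(R*T))
T = 926 + 273.15 = 1199.15 K
D = 8.9196e-06 * exp(-230e3 / (8.314 * 1199.15)) = 8.53587e-16 m^2/s
Step 2: J = D * (C1 - C2) / dx
J = 8.53587e-16 * (4.78 - 1.65) / 7.5e-03
J = 3.562e-13 kg/(m^2*s)


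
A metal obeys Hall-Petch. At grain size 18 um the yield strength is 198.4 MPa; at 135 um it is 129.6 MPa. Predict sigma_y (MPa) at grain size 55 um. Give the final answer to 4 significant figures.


sigma_y = sigma0 + k / sqrt(d)
1/sqrt(d1) = 1/sqrt(1.8e-05) = 235.702;  1/sqrt(d2) = 86.0663
k = (sigma1 - sigma2) / (1/sqrt(d1) - 1/sqrt(d2)) = (198.4 - 129.6) / (235.702 - 86.0663) = 0.459783 MPa*m^0.5
sigma0 = sigma1 - k/sqrt(d1) = 198.4 - 0.459783*235.702 = 90.0282 MPa
sigma_y(d3) = 90.0282 + 0.459783 / sqrt(5.5e-05) = 152 MPa


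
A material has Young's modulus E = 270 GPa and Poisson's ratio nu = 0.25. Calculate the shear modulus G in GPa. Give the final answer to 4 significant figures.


G = E / (2*(1+nu))
G = 270 / (2*(1+0.25))
G = 108 GPa


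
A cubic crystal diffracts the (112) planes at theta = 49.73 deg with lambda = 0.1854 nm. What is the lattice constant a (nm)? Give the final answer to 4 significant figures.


d = lambda / (2*sin(theta))
d = 0.1854 / (2*sin(49.73 deg))
d = 0.121493 nm
a = d * sqrt(h^2+k^2+l^2) = 0.121493 * sqrt(6)
a = 0.2976 nm


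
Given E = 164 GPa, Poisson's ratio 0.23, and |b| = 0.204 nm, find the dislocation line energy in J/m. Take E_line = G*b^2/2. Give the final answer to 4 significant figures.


Step 1: G = E / (2*(1+nu))
G = 164 / (2*(1+0.23)) = 66.6667 GPa = 6.66667e+10 Pa
Step 2: E_line = G*b^2/2
b = 0.204 nm = 2.04e-10 m
E_line = 0.5 * 6.66667e+10 * (2.04e-10)^2 = 1.387e-09 J/m


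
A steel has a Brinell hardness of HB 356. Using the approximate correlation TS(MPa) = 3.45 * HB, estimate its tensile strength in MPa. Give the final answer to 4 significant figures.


TS (MPa) = 3.45 * HB
TS = 3.45 * 356
TS = 1228 MPa


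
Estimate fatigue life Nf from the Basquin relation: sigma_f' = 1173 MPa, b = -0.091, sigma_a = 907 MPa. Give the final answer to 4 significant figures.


sigma_a = sigma_f' * (2*Nf)^b
2*Nf = (sigma_a / sigma_f')^(1/b)
2*Nf = (907 / 1173)^(1/-0.091)
2*Nf = 16.8799
Nf = 8.44 cycles


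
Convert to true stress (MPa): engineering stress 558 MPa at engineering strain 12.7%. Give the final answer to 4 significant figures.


sigma_true = sigma_eng * (1 + epsilon_eng)
sigma_true = 558 * (1 + 0.127)
sigma_true = 628.9 MPa


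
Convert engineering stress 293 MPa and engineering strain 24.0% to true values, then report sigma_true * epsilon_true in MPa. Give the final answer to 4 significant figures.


sigma_true = sigma_eng * (1 + epsilon_eng)
sigma_true = 293 * (1 + 0.24) = 363.32 MPa
epsilon_true = ln(1 + epsilon_eng)
epsilon_true = ln(1 + 0.24) = 0.215111
sigma_true * epsilon_true = 363.32 * 0.215111 = 78.15 MPa


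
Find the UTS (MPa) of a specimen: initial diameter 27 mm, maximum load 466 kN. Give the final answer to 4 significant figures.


A0 = pi*(d/2)^2 = pi*(27/2)^2 = 572.555 mm^2
UTS = F_max / A0 = 466*1000 / 572.555
UTS = 813.9 MPa


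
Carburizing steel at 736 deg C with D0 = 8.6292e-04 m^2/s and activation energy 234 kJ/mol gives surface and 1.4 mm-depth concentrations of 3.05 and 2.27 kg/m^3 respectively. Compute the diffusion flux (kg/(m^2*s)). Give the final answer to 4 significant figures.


Step 1: D = D0 * exp(-Qd/(R*T))
T = 736 + 273.15 = 1009.15 K
D = 8.6292e-04 * exp(-234e3 / (8.314 * 1009.15)) = 6.65967e-16 m^2/s
Step 2: J = D * (C1 - C2) / dx
J = 6.65967e-16 * (3.05 - 2.27) / 1.4e-03
J = 3.71e-13 kg/(m^2*s)


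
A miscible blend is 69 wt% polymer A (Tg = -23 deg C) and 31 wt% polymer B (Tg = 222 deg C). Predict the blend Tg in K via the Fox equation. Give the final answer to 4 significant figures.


1/Tg = w1/Tg1 + w2/Tg2 (in Kelvin)
Tg1 = 250.15 K, Tg2 = 495.15 K
1/Tg = 0.69/250.15 + 0.31/495.15
Tg = 295.5 K


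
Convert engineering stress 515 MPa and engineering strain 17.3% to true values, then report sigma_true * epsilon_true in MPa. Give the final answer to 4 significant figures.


sigma_true = sigma_eng * (1 + epsilon_eng)
sigma_true = 515 * (1 + 0.173) = 604.095 MPa
epsilon_true = ln(1 + epsilon_eng)
epsilon_true = ln(1 + 0.173) = 0.159565
sigma_true * epsilon_true = 604.095 * 0.159565 = 96.39 MPa


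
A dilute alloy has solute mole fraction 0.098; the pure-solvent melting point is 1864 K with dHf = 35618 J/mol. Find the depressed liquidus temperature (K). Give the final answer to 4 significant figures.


dT = R*Tm^2*x / dHf
dT = 8.314 * 1864^2 * 0.098 / 35618
dT = 79.4801 K
T_new = 1864 - 79.4801 = 1785 K


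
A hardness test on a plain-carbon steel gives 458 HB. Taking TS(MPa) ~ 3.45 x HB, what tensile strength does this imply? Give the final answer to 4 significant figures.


TS (MPa) = 3.45 * HB
TS = 3.45 * 458
TS = 1580 MPa


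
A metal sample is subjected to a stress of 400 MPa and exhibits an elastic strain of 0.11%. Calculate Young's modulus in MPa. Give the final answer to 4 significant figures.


E = sigma / epsilon
epsilon = 0.11% = 1.1e-03
E = 400 / 1.1e-03
E = 363600 MPa


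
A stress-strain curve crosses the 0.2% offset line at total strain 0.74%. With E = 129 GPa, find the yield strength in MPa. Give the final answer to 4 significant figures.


Offset strain = 0.002
Elastic strain at yield = total_strain - offset = 7.4e-03 - 0.002 = 5.4e-03
sigma_y = E * elastic_strain = 129000 * 5.4e-03
sigma_y = 696.6 MPa


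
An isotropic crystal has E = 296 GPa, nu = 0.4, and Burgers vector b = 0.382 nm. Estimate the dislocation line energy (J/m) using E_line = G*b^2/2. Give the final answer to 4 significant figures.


Step 1: G = E / (2*(1+nu))
G = 296 / (2*(1+0.4)) = 105.714 GPa = 1.05714e+11 Pa
Step 2: E_line = G*b^2/2
b = 0.382 nm = 3.82e-10 m
E_line = 0.5 * 1.05714e+11 * (3.82e-10)^2 = 7.713e-09 J/m


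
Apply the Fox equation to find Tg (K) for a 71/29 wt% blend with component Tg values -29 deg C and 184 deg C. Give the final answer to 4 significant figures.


1/Tg = w1/Tg1 + w2/Tg2 (in Kelvin)
Tg1 = 244.15 K, Tg2 = 457.15 K
1/Tg = 0.71/244.15 + 0.29/457.15
Tg = 282.3 K


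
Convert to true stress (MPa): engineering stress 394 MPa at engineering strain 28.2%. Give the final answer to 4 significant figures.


sigma_true = sigma_eng * (1 + epsilon_eng)
sigma_true = 394 * (1 + 0.282)
sigma_true = 505.1 MPa


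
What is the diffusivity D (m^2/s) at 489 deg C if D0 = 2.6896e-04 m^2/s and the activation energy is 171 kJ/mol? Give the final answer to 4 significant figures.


D = D0 * exp(-Qd / (R*T))
T = 762.15 K
D = 2.6896e-04 * exp(-171e3 / (8.314 * 762.15))
D = 5.124e-16 m^2/s


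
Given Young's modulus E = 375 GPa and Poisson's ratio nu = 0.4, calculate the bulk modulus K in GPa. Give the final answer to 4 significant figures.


K = E / (3*(1-2*nu))
K = 375 / (3*(1-2*0.4))
K = 625 GPa


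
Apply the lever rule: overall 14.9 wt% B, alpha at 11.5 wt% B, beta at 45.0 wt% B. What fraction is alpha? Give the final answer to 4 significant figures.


f_alpha = (C_beta - C0) / (C_beta - C_alpha)
f_alpha = (45.0 - 14.9) / (45.0 - 11.5)
f_alpha = 0.8985


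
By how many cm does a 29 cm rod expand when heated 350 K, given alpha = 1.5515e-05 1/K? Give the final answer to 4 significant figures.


dL = L0 * alpha * dT
dL = 29 * 1.5515e-05 * 350
dL = 0.1575 cm


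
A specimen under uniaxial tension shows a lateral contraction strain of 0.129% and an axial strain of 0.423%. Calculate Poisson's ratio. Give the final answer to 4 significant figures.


nu = -epsilon_lat / epsilon_axial
Lateral strain is contraction (negative), so using magnitudes:
nu = 0.129 / 0.423
nu = 0.305


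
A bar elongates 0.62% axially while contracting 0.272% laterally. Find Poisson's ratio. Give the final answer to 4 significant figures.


nu = -epsilon_lat / epsilon_axial
Lateral strain is contraction (negative), so using magnitudes:
nu = 0.272 / 0.62
nu = 0.4387


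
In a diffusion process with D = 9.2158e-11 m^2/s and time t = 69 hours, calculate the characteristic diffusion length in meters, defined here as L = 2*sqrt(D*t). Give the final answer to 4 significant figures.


t = 69 hr = 248400 s
Diffusion length = 2*sqrt(D*t)
= 2*sqrt(9.2158e-11 * 248400)
= 9.569e-03 m


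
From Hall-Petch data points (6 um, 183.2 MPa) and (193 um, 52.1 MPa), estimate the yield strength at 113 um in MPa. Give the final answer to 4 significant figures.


sigma_y = sigma0 + k / sqrt(d)
1/sqrt(d1) = 1/sqrt(6e-06) = 408.248;  1/sqrt(d2) = 71.9816
k = (sigma1 - sigma2) / (1/sqrt(d1) - 1/sqrt(d2)) = (183.2 - 52.1) / (408.248 - 71.9816) = 0.389869 MPa*m^0.5
sigma0 = sigma1 - k/sqrt(d1) = 183.2 - 0.389869*408.248 = 24.0366 MPa
sigma_y(d3) = 24.0366 + 0.389869 / sqrt(1.13e-04) = 60.71 MPa


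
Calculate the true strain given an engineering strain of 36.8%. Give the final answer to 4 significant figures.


epsilon_true = ln(1 + epsilon_eng)
epsilon_true = ln(1 + 0.368)
epsilon_true = 0.3133


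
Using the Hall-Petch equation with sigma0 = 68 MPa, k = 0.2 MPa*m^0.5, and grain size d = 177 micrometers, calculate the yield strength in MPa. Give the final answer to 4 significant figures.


sigma_y = sigma0 + k / sqrt(d)
d = 177 um = 1.77e-04 m
sigma_y = 68 + 0.2 / sqrt(1.77e-04)
sigma_y = 83.03 MPa


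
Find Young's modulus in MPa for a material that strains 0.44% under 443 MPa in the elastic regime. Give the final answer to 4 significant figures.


E = sigma / epsilon
epsilon = 0.44% = 4.4e-03
E = 443 / 4.4e-03
E = 100700 MPa


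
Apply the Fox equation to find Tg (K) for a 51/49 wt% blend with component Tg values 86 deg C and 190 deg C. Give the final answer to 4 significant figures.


1/Tg = w1/Tg1 + w2/Tg2 (in Kelvin)
Tg1 = 359.15 K, Tg2 = 463.15 K
1/Tg = 0.51/359.15 + 0.49/463.15
Tg = 403.6 K


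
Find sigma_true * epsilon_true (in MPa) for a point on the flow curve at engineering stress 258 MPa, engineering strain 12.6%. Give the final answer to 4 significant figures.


sigma_true = sigma_eng * (1 + epsilon_eng)
sigma_true = 258 * (1 + 0.126) = 290.508 MPa
epsilon_true = ln(1 + epsilon_eng)
epsilon_true = ln(1 + 0.126) = 0.118672
sigma_true * epsilon_true = 290.508 * 0.118672 = 34.48 MPa


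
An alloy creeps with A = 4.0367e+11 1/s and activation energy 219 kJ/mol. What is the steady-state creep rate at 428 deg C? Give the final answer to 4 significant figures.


rate = A * exp(-Q / (R*T))
T = 428 + 273.15 = 701.15 K
rate = 4.0367e+11 * exp(-219e3 / (8.314 * 701.15))
rate = 1.951e-05 1/s


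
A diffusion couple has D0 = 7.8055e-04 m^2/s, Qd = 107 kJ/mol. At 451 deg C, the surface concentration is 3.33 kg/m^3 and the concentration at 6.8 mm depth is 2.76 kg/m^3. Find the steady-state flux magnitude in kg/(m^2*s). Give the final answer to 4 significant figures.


Step 1: D = D0 * exp(-Qd/(R*T))
T = 451 + 273.15 = 724.15 K
D = 7.8055e-04 * exp(-107e3 / (8.314 * 724.15)) = 1.49266e-11 m^2/s
Step 2: J = D * (C1 - C2) / dx
J = 1.49266e-11 * (3.33 - 2.76) / 6.8e-03
J = 1.251e-09 kg/(m^2*s)


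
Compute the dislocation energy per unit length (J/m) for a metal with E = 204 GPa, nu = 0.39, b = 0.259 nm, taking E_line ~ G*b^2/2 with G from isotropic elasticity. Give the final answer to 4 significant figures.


Step 1: G = E / (2*(1+nu))
G = 204 / (2*(1+0.39)) = 73.3813 GPa = 7.33813e+10 Pa
Step 2: E_line = G*b^2/2
b = 0.259 nm = 2.59e-10 m
E_line = 0.5 * 7.33813e+10 * (2.59e-10)^2 = 2.461e-09 J/m


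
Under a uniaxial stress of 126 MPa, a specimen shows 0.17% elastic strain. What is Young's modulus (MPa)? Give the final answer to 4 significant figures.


E = sigma / epsilon
epsilon = 0.17% = 1.7e-03
E = 126 / 1.7e-03
E = 74120 MPa


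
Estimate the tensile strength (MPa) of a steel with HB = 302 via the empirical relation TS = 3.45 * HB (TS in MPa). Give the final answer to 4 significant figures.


TS (MPa) = 3.45 * HB
TS = 3.45 * 302
TS = 1042 MPa


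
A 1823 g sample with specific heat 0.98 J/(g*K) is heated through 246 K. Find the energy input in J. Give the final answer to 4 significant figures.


Q = m * cp * dT
Q = 1823 * 0.98 * 246
Q = 439500 J


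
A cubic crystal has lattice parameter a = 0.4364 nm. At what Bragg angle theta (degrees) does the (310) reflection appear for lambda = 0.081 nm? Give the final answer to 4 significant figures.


d = a / sqrt(h^2+k^2+l^2)
d = 0.4364 / sqrt(10) = 0.138002 nm
lambda = 2*d*sin(theta)  =>  sin(theta) = lambda / (2*d)
sin(theta) = 0.081 / (2 * 0.138002) = 0.293474
theta = 17.07 deg


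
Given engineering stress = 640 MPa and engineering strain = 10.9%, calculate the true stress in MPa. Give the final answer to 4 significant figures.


sigma_true = sigma_eng * (1 + epsilon_eng)
sigma_true = 640 * (1 + 0.109)
sigma_true = 709.8 MPa


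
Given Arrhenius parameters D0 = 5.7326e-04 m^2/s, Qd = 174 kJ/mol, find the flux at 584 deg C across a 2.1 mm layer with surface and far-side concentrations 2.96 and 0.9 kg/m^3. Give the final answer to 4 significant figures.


Step 1: D = D0 * exp(-Qd/(R*T))
T = 584 + 273.15 = 857.15 K
D = 5.7326e-04 * exp(-174e3 / (8.314 * 857.15)) = 1.427e-14 m^2/s
Step 2: J = D * (C1 - C2) / dx
J = 1.427e-14 * (2.96 - 0.9) / 2.1e-03
J = 1.4e-11 kg/(m^2*s)


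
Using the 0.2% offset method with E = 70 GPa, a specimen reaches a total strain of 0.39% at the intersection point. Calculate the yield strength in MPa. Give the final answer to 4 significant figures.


Offset strain = 0.002
Elastic strain at yield = total_strain - offset = 3.9e-03 - 0.002 = 1.9e-03
sigma_y = E * elastic_strain = 70000 * 1.9e-03
sigma_y = 133 MPa


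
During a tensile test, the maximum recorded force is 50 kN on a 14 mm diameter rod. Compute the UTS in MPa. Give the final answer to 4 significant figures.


A0 = pi*(d/2)^2 = pi*(14/2)^2 = 153.938 mm^2
UTS = F_max / A0 = 50*1000 / 153.938
UTS = 324.8 MPa


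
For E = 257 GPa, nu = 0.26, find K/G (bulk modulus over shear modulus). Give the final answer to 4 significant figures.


G = E / (2*(1+nu))
G = 257 / (2*(1+0.26)) = 101.984 GPa
K = E / (3*(1-2*nu))
K = 257 / (3*(1-2*0.26)) = 178.472 GPa
K/G = 178.472 / 101.984 = 1.75


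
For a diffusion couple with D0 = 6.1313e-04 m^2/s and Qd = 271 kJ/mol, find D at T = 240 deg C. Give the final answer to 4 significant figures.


D = D0 * exp(-Qd / (R*T))
T = 513.15 K
D = 6.1313e-04 * exp(-271e3 / (8.314 * 513.15))
D = 1.588e-31 m^2/s


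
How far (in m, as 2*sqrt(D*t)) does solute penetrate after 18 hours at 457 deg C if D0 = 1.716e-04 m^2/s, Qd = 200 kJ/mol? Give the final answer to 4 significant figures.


Step 1: D = D0 * exp(-Qd/(R*T))
T = 730.15 K
D = 1.716e-04 * exp(-200e3 / (8.314 * 730.15)) = 8.43491e-19 m^2/s
Step 2: L = 2*sqrt(D*t)
t = 18 h = 64800 s
L = 2*sqrt(8.43491e-19 * 64800) = 4.676e-07 m


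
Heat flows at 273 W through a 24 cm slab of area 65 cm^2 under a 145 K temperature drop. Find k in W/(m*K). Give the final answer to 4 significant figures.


k = Q*L / (A*dT)
L = 0.24 m, A = 6.5e-03 m^2
k = 273 * 0.24 / (6.5e-03 * 145)
k = 69.52 W/(m*K)


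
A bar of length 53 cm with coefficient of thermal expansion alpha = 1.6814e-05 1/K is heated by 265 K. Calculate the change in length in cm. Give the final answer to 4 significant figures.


dL = L0 * alpha * dT
dL = 53 * 1.6814e-05 * 265
dL = 0.2362 cm


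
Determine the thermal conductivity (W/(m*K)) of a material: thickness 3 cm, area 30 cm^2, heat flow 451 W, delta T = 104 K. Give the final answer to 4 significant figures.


k = Q*L / (A*dT)
L = 0.03 m, A = 3e-03 m^2
k = 451 * 0.03 / (3e-03 * 104)
k = 43.37 W/(m*K)


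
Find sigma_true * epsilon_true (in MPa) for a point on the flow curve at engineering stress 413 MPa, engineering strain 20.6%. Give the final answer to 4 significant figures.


sigma_true = sigma_eng * (1 + epsilon_eng)
sigma_true = 413 * (1 + 0.206) = 498.078 MPa
epsilon_true = ln(1 + epsilon_eng)
epsilon_true = ln(1 + 0.206) = 0.187309
sigma_true * epsilon_true = 498.078 * 0.187309 = 93.29 MPa


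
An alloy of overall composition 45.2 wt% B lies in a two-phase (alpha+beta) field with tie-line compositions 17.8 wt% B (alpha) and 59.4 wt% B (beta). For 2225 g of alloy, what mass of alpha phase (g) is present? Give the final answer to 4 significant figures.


f_alpha = (C_beta - C0) / (C_beta - C_alpha)
f_alpha = (59.4 - 45.2) / (59.4 - 17.8) = 0.341346
m_alpha = f_alpha * m_total = 0.341346 * 2225 = 759.5 g


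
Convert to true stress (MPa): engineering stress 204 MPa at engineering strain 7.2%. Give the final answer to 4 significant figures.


sigma_true = sigma_eng * (1 + epsilon_eng)
sigma_true = 204 * (1 + 0.072)
sigma_true = 218.7 MPa


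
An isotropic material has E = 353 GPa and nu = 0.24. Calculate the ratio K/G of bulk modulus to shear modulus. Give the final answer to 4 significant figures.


G = E / (2*(1+nu))
G = 353 / (2*(1+0.24)) = 142.339 GPa
K = E / (3*(1-2*nu))
K = 353 / (3*(1-2*0.24)) = 226.282 GPa
K/G = 226.282 / 142.339 = 1.59


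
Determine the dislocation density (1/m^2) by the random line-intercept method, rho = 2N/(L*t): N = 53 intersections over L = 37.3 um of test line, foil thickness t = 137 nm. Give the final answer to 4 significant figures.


rho = 2N / (L * t)
L = 37.3 um = 3.73e-05 m, t = 137 nm = 1.37e-07 m
rho = 2 * 53 / (3.73e-05 * 1.37e-07)
rho = 2.074e+13 1/m^2


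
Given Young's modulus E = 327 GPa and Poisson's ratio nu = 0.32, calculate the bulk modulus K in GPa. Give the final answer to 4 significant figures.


K = E / (3*(1-2*nu))
K = 327 / (3*(1-2*0.32))
K = 302.8 GPa


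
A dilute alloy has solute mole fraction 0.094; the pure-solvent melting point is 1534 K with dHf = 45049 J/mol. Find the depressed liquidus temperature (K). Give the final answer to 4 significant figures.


dT = R*Tm^2*x / dHf
dT = 8.314 * 1534^2 * 0.094 / 45049
dT = 40.8229 K
T_new = 1534 - 40.8229 = 1493 K


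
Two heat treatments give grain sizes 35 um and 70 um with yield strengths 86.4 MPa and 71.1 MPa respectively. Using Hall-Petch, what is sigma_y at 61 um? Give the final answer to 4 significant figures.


sigma_y = sigma0 + k / sqrt(d)
1/sqrt(d1) = 1/sqrt(3.5e-05) = 169.031;  1/sqrt(d2) = 119.523
k = (sigma1 - sigma2) / (1/sqrt(d1) - 1/sqrt(d2)) = (86.4 - 71.1) / (169.031 - 119.523) = 0.309041 MPa*m^0.5
sigma0 = sigma1 - k/sqrt(d1) = 86.4 - 0.309041*169.031 = 34.1625 MPa
sigma_y(d3) = 34.1625 + 0.309041 / sqrt(6.1e-05) = 73.73 MPa


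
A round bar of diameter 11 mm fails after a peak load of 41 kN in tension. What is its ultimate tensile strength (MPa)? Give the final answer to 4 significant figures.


A0 = pi*(d/2)^2 = pi*(11/2)^2 = 95.0332 mm^2
UTS = F_max / A0 = 41*1000 / 95.0332
UTS = 431.4 MPa


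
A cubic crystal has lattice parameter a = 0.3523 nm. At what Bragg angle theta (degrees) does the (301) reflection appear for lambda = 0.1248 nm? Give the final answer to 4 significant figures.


d = a / sqrt(h^2+k^2+l^2)
d = 0.3523 / sqrt(10) = 0.111407 nm
lambda = 2*d*sin(theta)  =>  sin(theta) = lambda / (2*d)
sin(theta) = 0.1248 / (2 * 0.111407) = 0.560108
theta = 34.06 deg


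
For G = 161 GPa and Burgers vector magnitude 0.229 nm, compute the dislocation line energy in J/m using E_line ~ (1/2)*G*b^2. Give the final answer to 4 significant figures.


E = G*b^2/2
b = 0.229 nm = 2.29e-10 m
G = 161 GPa = 1.61e+11 Pa
E = 0.5 * 1.61e+11 * (2.29e-10)^2
E = 4.222e-09 J/m


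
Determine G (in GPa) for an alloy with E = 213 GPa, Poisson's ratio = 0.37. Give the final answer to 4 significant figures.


G = E / (2*(1+nu))
G = 213 / (2*(1+0.37))
G = 77.74 GPa


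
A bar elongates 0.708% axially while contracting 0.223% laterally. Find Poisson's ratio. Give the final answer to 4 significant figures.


nu = -epsilon_lat / epsilon_axial
Lateral strain is contraction (negative), so using magnitudes:
nu = 0.223 / 0.708
nu = 0.315


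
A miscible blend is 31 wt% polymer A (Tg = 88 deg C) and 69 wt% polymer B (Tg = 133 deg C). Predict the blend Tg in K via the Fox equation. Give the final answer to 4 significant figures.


1/Tg = w1/Tg1 + w2/Tg2 (in Kelvin)
Tg1 = 361.15 K, Tg2 = 406.15 K
1/Tg = 0.31/361.15 + 0.69/406.15
Tg = 391 K


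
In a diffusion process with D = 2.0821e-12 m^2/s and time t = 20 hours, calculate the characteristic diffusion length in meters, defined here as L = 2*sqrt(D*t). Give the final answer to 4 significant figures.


t = 20 hr = 72000 s
Diffusion length = 2*sqrt(D*t)
= 2*sqrt(2.0821e-12 * 72000)
= 7.744e-04 m


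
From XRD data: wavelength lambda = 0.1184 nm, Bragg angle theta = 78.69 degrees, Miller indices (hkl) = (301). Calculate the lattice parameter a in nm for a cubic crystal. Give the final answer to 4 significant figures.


d = lambda / (2*sin(theta))
d = 0.1184 / (2*sin(78.69 deg))
d = 0.0603724 nm
a = d * sqrt(h^2+k^2+l^2) = 0.0603724 * sqrt(10)
a = 0.1909 nm


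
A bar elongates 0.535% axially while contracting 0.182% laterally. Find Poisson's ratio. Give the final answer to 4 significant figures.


nu = -epsilon_lat / epsilon_axial
Lateral strain is contraction (negative), so using magnitudes:
nu = 0.182 / 0.535
nu = 0.3402


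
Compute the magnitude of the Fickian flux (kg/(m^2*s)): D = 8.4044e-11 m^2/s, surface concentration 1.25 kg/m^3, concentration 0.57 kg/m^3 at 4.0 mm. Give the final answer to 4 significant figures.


J = -D * (dC/dx) = D * (C1 - C2) / dx
J = 8.4044e-11 * (1.25 - 0.57) / 4e-03
J = 1.429e-08 kg/(m^2*s)


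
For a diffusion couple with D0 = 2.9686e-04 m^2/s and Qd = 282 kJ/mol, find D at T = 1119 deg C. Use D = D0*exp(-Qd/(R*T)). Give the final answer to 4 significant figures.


D = D0 * exp(-Qd / (R*T))
T = 1392.15 K
D = 2.9686e-04 * exp(-282e3 / (8.314 * 1392.15))
D = 7.786e-15 m^2/s


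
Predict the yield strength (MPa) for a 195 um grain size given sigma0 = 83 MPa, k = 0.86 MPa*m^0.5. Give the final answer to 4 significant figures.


sigma_y = sigma0 + k / sqrt(d)
d = 195 um = 1.95e-04 m
sigma_y = 83 + 0.86 / sqrt(1.95e-04)
sigma_y = 144.6 MPa


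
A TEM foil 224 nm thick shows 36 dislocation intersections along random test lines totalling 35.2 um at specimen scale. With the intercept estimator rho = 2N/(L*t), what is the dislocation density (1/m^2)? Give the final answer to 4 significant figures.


rho = 2N / (L * t)
L = 35.2 um = 3.52e-05 m, t = 224 nm = 2.24e-07 m
rho = 2 * 36 / (3.52e-05 * 2.24e-07)
rho = 9.131e+12 1/m^2


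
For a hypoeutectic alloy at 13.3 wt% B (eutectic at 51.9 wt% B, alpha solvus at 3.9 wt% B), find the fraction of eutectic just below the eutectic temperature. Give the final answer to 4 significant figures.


f_primary = (C_e - C0) / (C_e - C_alpha_max)
f_primary = (51.9 - 13.3) / (51.9 - 3.9)
f_primary = 0.804167
f_eutectic = 1 - 0.804167 = 0.1958


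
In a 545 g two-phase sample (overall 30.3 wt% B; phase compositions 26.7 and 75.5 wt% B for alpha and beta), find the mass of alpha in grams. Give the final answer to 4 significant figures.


f_alpha = (C_beta - C0) / (C_beta - C_alpha)
f_alpha = (75.5 - 30.3) / (75.5 - 26.7) = 0.92623
m_alpha = f_alpha * m_total = 0.92623 * 545 = 504.8 g


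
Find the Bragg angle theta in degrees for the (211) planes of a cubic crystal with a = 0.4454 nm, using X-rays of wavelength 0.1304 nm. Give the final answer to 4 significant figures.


d = a / sqrt(h^2+k^2+l^2)
d = 0.4454 / sqrt(6) = 0.181834 nm
lambda = 2*d*sin(theta)  =>  sin(theta) = lambda / (2*d)
sin(theta) = 0.1304 / (2 * 0.181834) = 0.358569
theta = 21.01 deg


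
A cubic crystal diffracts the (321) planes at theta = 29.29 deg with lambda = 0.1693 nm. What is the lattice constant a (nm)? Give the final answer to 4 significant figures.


d = lambda / (2*sin(theta))
d = 0.1693 / (2*sin(29.29 deg))
d = 0.173027 nm
a = d * sqrt(h^2+k^2+l^2) = 0.173027 * sqrt(14)
a = 0.6474 nm


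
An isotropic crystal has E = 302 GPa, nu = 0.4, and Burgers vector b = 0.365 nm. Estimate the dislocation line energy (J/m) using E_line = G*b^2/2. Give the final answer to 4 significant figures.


Step 1: G = E / (2*(1+nu))
G = 302 / (2*(1+0.4)) = 107.857 GPa = 1.07857e+11 Pa
Step 2: E_line = G*b^2/2
b = 0.365 nm = 3.65e-10 m
E_line = 0.5 * 1.07857e+11 * (3.65e-10)^2 = 7.185e-09 J/m


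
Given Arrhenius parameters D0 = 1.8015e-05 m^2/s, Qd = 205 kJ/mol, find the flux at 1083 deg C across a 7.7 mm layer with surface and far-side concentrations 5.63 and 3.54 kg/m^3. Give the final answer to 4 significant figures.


Step 1: D = D0 * exp(-Qd/(R*T))
T = 1083 + 273.15 = 1356.15 K
D = 1.8015e-05 * exp(-205e3 / (8.314 * 1356.15)) = 2.28767e-13 m^2/s
Step 2: J = D * (C1 - C2) / dx
J = 2.28767e-13 * (5.63 - 3.54) / 7.7e-03
J = 6.209e-11 kg/(m^2*s)


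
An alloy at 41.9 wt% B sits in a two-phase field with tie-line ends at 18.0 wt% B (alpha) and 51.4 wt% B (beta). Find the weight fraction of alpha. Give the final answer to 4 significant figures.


f_alpha = (C_beta - C0) / (C_beta - C_alpha)
f_alpha = (51.4 - 41.9) / (51.4 - 18.0)
f_alpha = 0.2844


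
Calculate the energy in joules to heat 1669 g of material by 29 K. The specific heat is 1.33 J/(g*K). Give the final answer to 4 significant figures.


Q = m * cp * dT
Q = 1669 * 1.33 * 29
Q = 64370 J


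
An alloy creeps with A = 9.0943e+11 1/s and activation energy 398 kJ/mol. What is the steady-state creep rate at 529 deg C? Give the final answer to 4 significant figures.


rate = A * exp(-Q / (R*T))
T = 529 + 273.15 = 802.15 K
rate = 9.0943e+11 * exp(-398e3 / (8.314 * 802.15))
rate = 1.098e-14 1/s


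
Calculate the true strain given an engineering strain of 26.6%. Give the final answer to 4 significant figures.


epsilon_true = ln(1 + epsilon_eng)
epsilon_true = ln(1 + 0.266)
epsilon_true = 0.2359


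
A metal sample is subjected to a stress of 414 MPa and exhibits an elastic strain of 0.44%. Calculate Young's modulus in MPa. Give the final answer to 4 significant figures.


E = sigma / epsilon
epsilon = 0.44% = 4.4e-03
E = 414 / 4.4e-03
E = 94090 MPa


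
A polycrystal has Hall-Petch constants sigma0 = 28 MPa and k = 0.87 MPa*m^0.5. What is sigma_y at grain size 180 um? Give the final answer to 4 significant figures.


sigma_y = sigma0 + k / sqrt(d)
d = 180 um = 1.8e-04 m
sigma_y = 28 + 0.87 / sqrt(1.8e-04)
sigma_y = 92.85 MPa


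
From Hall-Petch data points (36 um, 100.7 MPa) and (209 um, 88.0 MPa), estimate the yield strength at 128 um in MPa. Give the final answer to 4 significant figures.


sigma_y = sigma0 + k / sqrt(d)
1/sqrt(d1) = 1/sqrt(3.6e-05) = 166.667;  1/sqrt(d2) = 69.1714
k = (sigma1 - sigma2) / (1/sqrt(d1) - 1/sqrt(d2)) = (100.7 - 88.0) / (166.667 - 69.1714) = 0.130263 MPa*m^0.5
sigma0 = sigma1 - k/sqrt(d1) = 100.7 - 0.130263*166.667 = 78.9895 MPa
sigma_y(d3) = 78.9895 + 0.130263 / sqrt(1.28e-04) = 90.5 MPa


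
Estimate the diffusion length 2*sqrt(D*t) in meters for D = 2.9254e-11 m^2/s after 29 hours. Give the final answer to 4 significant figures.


t = 29 hr = 104400 s
Diffusion length = 2*sqrt(D*t)
= 2*sqrt(2.9254e-11 * 104400)
= 3.495e-03 m


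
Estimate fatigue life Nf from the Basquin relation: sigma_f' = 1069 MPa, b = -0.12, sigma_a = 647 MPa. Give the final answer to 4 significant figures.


sigma_a = sigma_f' * (2*Nf)^b
2*Nf = (sigma_a / sigma_f')^(1/b)
2*Nf = (647 / 1069)^(1/-0.12)
2*Nf = 65.6566
Nf = 32.83 cycles


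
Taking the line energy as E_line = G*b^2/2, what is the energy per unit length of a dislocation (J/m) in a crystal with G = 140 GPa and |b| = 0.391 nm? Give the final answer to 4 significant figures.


E = G*b^2/2
b = 0.391 nm = 3.91e-10 m
G = 140 GPa = 1.4e+11 Pa
E = 0.5 * 1.4e+11 * (3.91e-10)^2
E = 1.07e-08 J/m


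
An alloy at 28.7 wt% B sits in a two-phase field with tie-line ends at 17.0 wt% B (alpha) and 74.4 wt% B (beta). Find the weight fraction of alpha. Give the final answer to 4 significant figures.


f_alpha = (C_beta - C0) / (C_beta - C_alpha)
f_alpha = (74.4 - 28.7) / (74.4 - 17.0)
f_alpha = 0.7962


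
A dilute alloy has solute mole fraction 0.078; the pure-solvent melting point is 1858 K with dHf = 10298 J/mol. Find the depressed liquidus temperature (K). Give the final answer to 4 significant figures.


dT = R*Tm^2*x / dHf
dT = 8.314 * 1858^2 * 0.078 / 10298
dT = 217.392 K
T_new = 1858 - 217.392 = 1641 K


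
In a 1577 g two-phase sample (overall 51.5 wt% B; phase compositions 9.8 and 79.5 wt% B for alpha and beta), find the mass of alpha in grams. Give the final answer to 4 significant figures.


f_alpha = (C_beta - C0) / (C_beta - C_alpha)
f_alpha = (79.5 - 51.5) / (79.5 - 9.8) = 0.401722
m_alpha = f_alpha * m_total = 0.401722 * 1577 = 633.5 g


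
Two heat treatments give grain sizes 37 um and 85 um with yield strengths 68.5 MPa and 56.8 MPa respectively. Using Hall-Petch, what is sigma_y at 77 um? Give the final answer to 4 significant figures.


sigma_y = sigma0 + k / sqrt(d)
1/sqrt(d1) = 1/sqrt(3.7e-05) = 164.399;  1/sqrt(d2) = 108.465
k = (sigma1 - sigma2) / (1/sqrt(d1) - 1/sqrt(d2)) = (68.5 - 56.8) / (164.399 - 108.465) = 0.209176 MPa*m^0.5
sigma0 = sigma1 - k/sqrt(d1) = 68.5 - 0.209176*164.399 = 34.1117 MPa
sigma_y(d3) = 34.1117 + 0.209176 / sqrt(7.7e-05) = 57.95 MPa


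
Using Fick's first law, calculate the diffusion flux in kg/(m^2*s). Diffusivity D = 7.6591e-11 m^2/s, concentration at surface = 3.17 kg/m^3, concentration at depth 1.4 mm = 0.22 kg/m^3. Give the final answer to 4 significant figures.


J = -D * (dC/dx) = D * (C1 - C2) / dx
J = 7.6591e-11 * (3.17 - 0.22) / 1.4e-03
J = 1.614e-07 kg/(m^2*s)


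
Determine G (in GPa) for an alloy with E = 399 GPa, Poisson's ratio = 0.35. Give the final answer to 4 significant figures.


G = E / (2*(1+nu))
G = 399 / (2*(1+0.35))
G = 147.8 GPa


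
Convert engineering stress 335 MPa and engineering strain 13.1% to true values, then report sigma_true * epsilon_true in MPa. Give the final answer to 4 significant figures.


sigma_true = sigma_eng * (1 + epsilon_eng)
sigma_true = 335 * (1 + 0.131) = 378.885 MPa
epsilon_true = ln(1 + epsilon_eng)
epsilon_true = ln(1 + 0.131) = 0.123102
sigma_true * epsilon_true = 378.885 * 0.123102 = 46.64 MPa


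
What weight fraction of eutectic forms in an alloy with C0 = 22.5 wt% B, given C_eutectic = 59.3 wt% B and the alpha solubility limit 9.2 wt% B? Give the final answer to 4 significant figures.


f_primary = (C_e - C0) / (C_e - C_alpha_max)
f_primary = (59.3 - 22.5) / (59.3 - 9.2)
f_primary = 0.734531
f_eutectic = 1 - 0.734531 = 0.2655


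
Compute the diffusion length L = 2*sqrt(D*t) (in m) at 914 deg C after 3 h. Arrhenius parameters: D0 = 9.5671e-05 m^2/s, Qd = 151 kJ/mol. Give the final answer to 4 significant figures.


Step 1: D = D0 * exp(-Qd/(R*T))
T = 1187.15 K
D = 9.5671e-05 * exp(-151e3 / (8.314 * 1187.15)) = 2.17038e-11 m^2/s
Step 2: L = 2*sqrt(D*t)
t = 3 h = 10800 s
L = 2*sqrt(2.17038e-11 * 10800) = 9.683e-04 m


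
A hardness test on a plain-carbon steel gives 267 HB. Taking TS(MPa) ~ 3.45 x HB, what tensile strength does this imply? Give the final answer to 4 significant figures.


TS (MPa) = 3.45 * HB
TS = 3.45 * 267
TS = 921.2 MPa


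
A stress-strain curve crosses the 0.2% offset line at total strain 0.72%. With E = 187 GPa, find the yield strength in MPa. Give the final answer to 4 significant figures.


Offset strain = 0.002
Elastic strain at yield = total_strain - offset = 7.2e-03 - 0.002 = 5.2e-03
sigma_y = E * elastic_strain = 187000 * 5.2e-03
sigma_y = 972.4 MPa


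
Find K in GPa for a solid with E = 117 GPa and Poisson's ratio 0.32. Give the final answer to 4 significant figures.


K = E / (3*(1-2*nu))
K = 117 / (3*(1-2*0.32))
K = 108.3 GPa


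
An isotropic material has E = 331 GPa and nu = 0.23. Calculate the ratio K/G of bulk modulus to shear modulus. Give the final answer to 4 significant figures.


G = E / (2*(1+nu))
G = 331 / (2*(1+0.23)) = 134.553 GPa
K = E / (3*(1-2*nu))
K = 331 / (3*(1-2*0.23)) = 204.321 GPa
K/G = 204.321 / 134.553 = 1.519


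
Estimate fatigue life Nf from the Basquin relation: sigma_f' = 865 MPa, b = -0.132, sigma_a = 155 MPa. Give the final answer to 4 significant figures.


sigma_a = sigma_f' * (2*Nf)^b
2*Nf = (sigma_a / sigma_f')^(1/b)
2*Nf = (155 / 865)^(1/-0.132)
2*Nf = 453628
Nf = 226800 cycles


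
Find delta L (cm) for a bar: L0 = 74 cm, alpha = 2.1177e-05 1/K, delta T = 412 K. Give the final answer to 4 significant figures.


dL = L0 * alpha * dT
dL = 74 * 2.1177e-05 * 412
dL = 0.6456 cm


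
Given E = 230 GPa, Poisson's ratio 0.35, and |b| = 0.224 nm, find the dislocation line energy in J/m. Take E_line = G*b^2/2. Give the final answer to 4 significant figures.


Step 1: G = E / (2*(1+nu))
G = 230 / (2*(1+0.35)) = 85.1852 GPa = 8.51852e+10 Pa
Step 2: E_line = G*b^2/2
b = 0.224 nm = 2.24e-10 m
E_line = 0.5 * 8.51852e+10 * (2.24e-10)^2 = 2.137e-09 J/m
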